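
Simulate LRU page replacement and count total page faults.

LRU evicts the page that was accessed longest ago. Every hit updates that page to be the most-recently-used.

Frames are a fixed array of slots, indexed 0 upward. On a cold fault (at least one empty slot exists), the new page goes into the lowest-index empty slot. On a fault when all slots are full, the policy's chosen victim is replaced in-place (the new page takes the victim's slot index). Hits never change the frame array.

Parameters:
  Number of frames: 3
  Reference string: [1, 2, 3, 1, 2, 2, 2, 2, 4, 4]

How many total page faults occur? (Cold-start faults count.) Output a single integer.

Answer: 4

Derivation:
Step 0: ref 1 → FAULT, frames=[1,-,-]
Step 1: ref 2 → FAULT, frames=[1,2,-]
Step 2: ref 3 → FAULT, frames=[1,2,3]
Step 3: ref 1 → HIT, frames=[1,2,3]
Step 4: ref 2 → HIT, frames=[1,2,3]
Step 5: ref 2 → HIT, frames=[1,2,3]
Step 6: ref 2 → HIT, frames=[1,2,3]
Step 7: ref 2 → HIT, frames=[1,2,3]
Step 8: ref 4 → FAULT (evict 3), frames=[1,2,4]
Step 9: ref 4 → HIT, frames=[1,2,4]
Total faults: 4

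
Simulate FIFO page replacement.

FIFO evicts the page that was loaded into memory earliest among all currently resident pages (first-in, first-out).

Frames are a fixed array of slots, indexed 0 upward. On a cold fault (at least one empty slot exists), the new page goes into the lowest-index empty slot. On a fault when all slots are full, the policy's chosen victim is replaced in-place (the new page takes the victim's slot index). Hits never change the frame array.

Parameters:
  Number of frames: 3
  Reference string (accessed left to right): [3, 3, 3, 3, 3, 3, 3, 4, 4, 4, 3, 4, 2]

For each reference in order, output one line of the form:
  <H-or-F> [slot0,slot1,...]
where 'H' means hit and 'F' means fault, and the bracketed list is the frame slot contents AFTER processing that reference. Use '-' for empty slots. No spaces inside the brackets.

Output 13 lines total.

F [3,-,-]
H [3,-,-]
H [3,-,-]
H [3,-,-]
H [3,-,-]
H [3,-,-]
H [3,-,-]
F [3,4,-]
H [3,4,-]
H [3,4,-]
H [3,4,-]
H [3,4,-]
F [3,4,2]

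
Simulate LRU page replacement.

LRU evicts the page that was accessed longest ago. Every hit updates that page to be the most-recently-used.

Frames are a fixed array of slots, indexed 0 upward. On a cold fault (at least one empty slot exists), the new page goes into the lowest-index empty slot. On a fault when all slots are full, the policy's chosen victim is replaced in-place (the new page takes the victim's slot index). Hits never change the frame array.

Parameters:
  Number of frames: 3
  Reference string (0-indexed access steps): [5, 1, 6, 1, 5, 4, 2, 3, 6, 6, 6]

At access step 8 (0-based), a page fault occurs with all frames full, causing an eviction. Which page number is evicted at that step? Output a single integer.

Answer: 4

Derivation:
Step 0: ref 5 -> FAULT, frames=[5,-,-]
Step 1: ref 1 -> FAULT, frames=[5,1,-]
Step 2: ref 6 -> FAULT, frames=[5,1,6]
Step 3: ref 1 -> HIT, frames=[5,1,6]
Step 4: ref 5 -> HIT, frames=[5,1,6]
Step 5: ref 4 -> FAULT, evict 6, frames=[5,1,4]
Step 6: ref 2 -> FAULT, evict 1, frames=[5,2,4]
Step 7: ref 3 -> FAULT, evict 5, frames=[3,2,4]
Step 8: ref 6 -> FAULT, evict 4, frames=[3,2,6]
At step 8: evicted page 4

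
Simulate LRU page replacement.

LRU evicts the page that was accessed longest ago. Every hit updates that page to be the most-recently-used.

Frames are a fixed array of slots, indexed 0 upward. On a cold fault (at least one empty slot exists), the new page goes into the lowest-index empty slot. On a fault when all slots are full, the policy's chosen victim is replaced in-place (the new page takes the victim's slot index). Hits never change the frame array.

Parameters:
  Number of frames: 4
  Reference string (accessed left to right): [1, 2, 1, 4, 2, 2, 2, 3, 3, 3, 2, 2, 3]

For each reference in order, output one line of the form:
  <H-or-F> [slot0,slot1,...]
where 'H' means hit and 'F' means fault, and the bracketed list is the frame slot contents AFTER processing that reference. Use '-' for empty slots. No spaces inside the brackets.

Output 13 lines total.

F [1,-,-,-]
F [1,2,-,-]
H [1,2,-,-]
F [1,2,4,-]
H [1,2,4,-]
H [1,2,4,-]
H [1,2,4,-]
F [1,2,4,3]
H [1,2,4,3]
H [1,2,4,3]
H [1,2,4,3]
H [1,2,4,3]
H [1,2,4,3]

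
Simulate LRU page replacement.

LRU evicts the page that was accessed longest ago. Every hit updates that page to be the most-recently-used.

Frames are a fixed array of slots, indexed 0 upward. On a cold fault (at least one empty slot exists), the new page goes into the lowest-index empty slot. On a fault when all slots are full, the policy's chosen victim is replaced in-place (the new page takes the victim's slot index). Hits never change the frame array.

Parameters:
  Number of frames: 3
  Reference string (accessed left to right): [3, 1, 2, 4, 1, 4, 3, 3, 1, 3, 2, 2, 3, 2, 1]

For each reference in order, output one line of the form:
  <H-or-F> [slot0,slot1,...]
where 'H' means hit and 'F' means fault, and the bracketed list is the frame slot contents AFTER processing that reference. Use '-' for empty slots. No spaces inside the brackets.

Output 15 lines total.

F [3,-,-]
F [3,1,-]
F [3,1,2]
F [4,1,2]
H [4,1,2]
H [4,1,2]
F [4,1,3]
H [4,1,3]
H [4,1,3]
H [4,1,3]
F [2,1,3]
H [2,1,3]
H [2,1,3]
H [2,1,3]
H [2,1,3]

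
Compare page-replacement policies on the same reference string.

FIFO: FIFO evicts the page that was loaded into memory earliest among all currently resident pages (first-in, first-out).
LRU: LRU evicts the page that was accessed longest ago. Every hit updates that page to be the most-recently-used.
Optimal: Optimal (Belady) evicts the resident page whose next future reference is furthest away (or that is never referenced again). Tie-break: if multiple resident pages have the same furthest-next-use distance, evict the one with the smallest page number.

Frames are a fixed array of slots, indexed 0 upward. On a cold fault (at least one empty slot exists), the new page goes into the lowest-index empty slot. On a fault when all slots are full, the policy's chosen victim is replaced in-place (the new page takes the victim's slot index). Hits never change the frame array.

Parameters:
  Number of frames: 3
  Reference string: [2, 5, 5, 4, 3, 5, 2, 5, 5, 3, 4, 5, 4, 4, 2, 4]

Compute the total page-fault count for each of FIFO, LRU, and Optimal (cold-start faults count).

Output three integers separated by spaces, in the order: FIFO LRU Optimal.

Answer: 7 7 5

Derivation:
--- FIFO ---
  step 0: ref 2 -> FAULT, frames=[2,-,-] (faults so far: 1)
  step 1: ref 5 -> FAULT, frames=[2,5,-] (faults so far: 2)
  step 2: ref 5 -> HIT, frames=[2,5,-] (faults so far: 2)
  step 3: ref 4 -> FAULT, frames=[2,5,4] (faults so far: 3)
  step 4: ref 3 -> FAULT, evict 2, frames=[3,5,4] (faults so far: 4)
  step 5: ref 5 -> HIT, frames=[3,5,4] (faults so far: 4)
  step 6: ref 2 -> FAULT, evict 5, frames=[3,2,4] (faults so far: 5)
  step 7: ref 5 -> FAULT, evict 4, frames=[3,2,5] (faults so far: 6)
  step 8: ref 5 -> HIT, frames=[3,2,5] (faults so far: 6)
  step 9: ref 3 -> HIT, frames=[3,2,5] (faults so far: 6)
  step 10: ref 4 -> FAULT, evict 3, frames=[4,2,5] (faults so far: 7)
  step 11: ref 5 -> HIT, frames=[4,2,5] (faults so far: 7)
  step 12: ref 4 -> HIT, frames=[4,2,5] (faults so far: 7)
  step 13: ref 4 -> HIT, frames=[4,2,5] (faults so far: 7)
  step 14: ref 2 -> HIT, frames=[4,2,5] (faults so far: 7)
  step 15: ref 4 -> HIT, frames=[4,2,5] (faults so far: 7)
  FIFO total faults: 7
--- LRU ---
  step 0: ref 2 -> FAULT, frames=[2,-,-] (faults so far: 1)
  step 1: ref 5 -> FAULT, frames=[2,5,-] (faults so far: 2)
  step 2: ref 5 -> HIT, frames=[2,5,-] (faults so far: 2)
  step 3: ref 4 -> FAULT, frames=[2,5,4] (faults so far: 3)
  step 4: ref 3 -> FAULT, evict 2, frames=[3,5,4] (faults so far: 4)
  step 5: ref 5 -> HIT, frames=[3,5,4] (faults so far: 4)
  step 6: ref 2 -> FAULT, evict 4, frames=[3,5,2] (faults so far: 5)
  step 7: ref 5 -> HIT, frames=[3,5,2] (faults so far: 5)
  step 8: ref 5 -> HIT, frames=[3,5,2] (faults so far: 5)
  step 9: ref 3 -> HIT, frames=[3,5,2] (faults so far: 5)
  step 10: ref 4 -> FAULT, evict 2, frames=[3,5,4] (faults so far: 6)
  step 11: ref 5 -> HIT, frames=[3,5,4] (faults so far: 6)
  step 12: ref 4 -> HIT, frames=[3,5,4] (faults so far: 6)
  step 13: ref 4 -> HIT, frames=[3,5,4] (faults so far: 6)
  step 14: ref 2 -> FAULT, evict 3, frames=[2,5,4] (faults so far: 7)
  step 15: ref 4 -> HIT, frames=[2,5,4] (faults so far: 7)
  LRU total faults: 7
--- Optimal ---
  step 0: ref 2 -> FAULT, frames=[2,-,-] (faults so far: 1)
  step 1: ref 5 -> FAULT, frames=[2,5,-] (faults so far: 2)
  step 2: ref 5 -> HIT, frames=[2,5,-] (faults so far: 2)
  step 3: ref 4 -> FAULT, frames=[2,5,4] (faults so far: 3)
  step 4: ref 3 -> FAULT, evict 4, frames=[2,5,3] (faults so far: 4)
  step 5: ref 5 -> HIT, frames=[2,5,3] (faults so far: 4)
  step 6: ref 2 -> HIT, frames=[2,5,3] (faults so far: 4)
  step 7: ref 5 -> HIT, frames=[2,5,3] (faults so far: 4)
  step 8: ref 5 -> HIT, frames=[2,5,3] (faults so far: 4)
  step 9: ref 3 -> HIT, frames=[2,5,3] (faults so far: 4)
  step 10: ref 4 -> FAULT, evict 3, frames=[2,5,4] (faults so far: 5)
  step 11: ref 5 -> HIT, frames=[2,5,4] (faults so far: 5)
  step 12: ref 4 -> HIT, frames=[2,5,4] (faults so far: 5)
  step 13: ref 4 -> HIT, frames=[2,5,4] (faults so far: 5)
  step 14: ref 2 -> HIT, frames=[2,5,4] (faults so far: 5)
  step 15: ref 4 -> HIT, frames=[2,5,4] (faults so far: 5)
  Optimal total faults: 5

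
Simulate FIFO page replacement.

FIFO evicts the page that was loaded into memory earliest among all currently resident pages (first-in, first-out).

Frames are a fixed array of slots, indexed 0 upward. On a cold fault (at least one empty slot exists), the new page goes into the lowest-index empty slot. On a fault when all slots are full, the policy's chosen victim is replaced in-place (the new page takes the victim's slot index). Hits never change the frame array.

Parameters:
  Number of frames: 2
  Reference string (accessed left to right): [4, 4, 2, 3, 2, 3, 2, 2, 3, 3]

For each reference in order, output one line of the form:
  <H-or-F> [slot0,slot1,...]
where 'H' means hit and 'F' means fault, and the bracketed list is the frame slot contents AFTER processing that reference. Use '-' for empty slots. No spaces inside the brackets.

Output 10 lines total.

F [4,-]
H [4,-]
F [4,2]
F [3,2]
H [3,2]
H [3,2]
H [3,2]
H [3,2]
H [3,2]
H [3,2]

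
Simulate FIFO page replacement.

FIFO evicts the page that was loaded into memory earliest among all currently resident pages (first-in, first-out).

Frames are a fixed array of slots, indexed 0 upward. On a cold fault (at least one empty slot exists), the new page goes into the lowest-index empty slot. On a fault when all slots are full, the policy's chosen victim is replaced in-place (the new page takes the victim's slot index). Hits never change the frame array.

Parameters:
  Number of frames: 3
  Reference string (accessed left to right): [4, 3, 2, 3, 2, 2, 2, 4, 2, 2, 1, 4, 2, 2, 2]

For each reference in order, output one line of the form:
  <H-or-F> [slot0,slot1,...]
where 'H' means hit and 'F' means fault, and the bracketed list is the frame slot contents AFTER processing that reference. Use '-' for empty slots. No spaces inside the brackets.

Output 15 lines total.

F [4,-,-]
F [4,3,-]
F [4,3,2]
H [4,3,2]
H [4,3,2]
H [4,3,2]
H [4,3,2]
H [4,3,2]
H [4,3,2]
H [4,3,2]
F [1,3,2]
F [1,4,2]
H [1,4,2]
H [1,4,2]
H [1,4,2]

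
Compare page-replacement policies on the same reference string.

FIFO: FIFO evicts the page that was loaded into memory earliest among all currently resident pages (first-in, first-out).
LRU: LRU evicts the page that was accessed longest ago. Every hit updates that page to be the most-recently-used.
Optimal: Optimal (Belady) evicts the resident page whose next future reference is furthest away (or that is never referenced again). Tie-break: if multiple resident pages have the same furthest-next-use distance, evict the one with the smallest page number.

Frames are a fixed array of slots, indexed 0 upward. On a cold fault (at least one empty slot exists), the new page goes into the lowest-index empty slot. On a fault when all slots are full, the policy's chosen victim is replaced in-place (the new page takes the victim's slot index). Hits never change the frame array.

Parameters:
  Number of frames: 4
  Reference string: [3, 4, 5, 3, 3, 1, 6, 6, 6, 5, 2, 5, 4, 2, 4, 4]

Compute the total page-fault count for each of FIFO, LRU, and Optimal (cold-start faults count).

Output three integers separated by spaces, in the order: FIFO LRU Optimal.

--- FIFO ---
  step 0: ref 3 -> FAULT, frames=[3,-,-,-] (faults so far: 1)
  step 1: ref 4 -> FAULT, frames=[3,4,-,-] (faults so far: 2)
  step 2: ref 5 -> FAULT, frames=[3,4,5,-] (faults so far: 3)
  step 3: ref 3 -> HIT, frames=[3,4,5,-] (faults so far: 3)
  step 4: ref 3 -> HIT, frames=[3,4,5,-] (faults so far: 3)
  step 5: ref 1 -> FAULT, frames=[3,4,5,1] (faults so far: 4)
  step 6: ref 6 -> FAULT, evict 3, frames=[6,4,5,1] (faults so far: 5)
  step 7: ref 6 -> HIT, frames=[6,4,5,1] (faults so far: 5)
  step 8: ref 6 -> HIT, frames=[6,4,5,1] (faults so far: 5)
  step 9: ref 5 -> HIT, frames=[6,4,5,1] (faults so far: 5)
  step 10: ref 2 -> FAULT, evict 4, frames=[6,2,5,1] (faults so far: 6)
  step 11: ref 5 -> HIT, frames=[6,2,5,1] (faults so far: 6)
  step 12: ref 4 -> FAULT, evict 5, frames=[6,2,4,1] (faults so far: 7)
  step 13: ref 2 -> HIT, frames=[6,2,4,1] (faults so far: 7)
  step 14: ref 4 -> HIT, frames=[6,2,4,1] (faults so far: 7)
  step 15: ref 4 -> HIT, frames=[6,2,4,1] (faults so far: 7)
  FIFO total faults: 7
--- LRU ---
  step 0: ref 3 -> FAULT, frames=[3,-,-,-] (faults so far: 1)
  step 1: ref 4 -> FAULT, frames=[3,4,-,-] (faults so far: 2)
  step 2: ref 5 -> FAULT, frames=[3,4,5,-] (faults so far: 3)
  step 3: ref 3 -> HIT, frames=[3,4,5,-] (faults so far: 3)
  step 4: ref 3 -> HIT, frames=[3,4,5,-] (faults so far: 3)
  step 5: ref 1 -> FAULT, frames=[3,4,5,1] (faults so far: 4)
  step 6: ref 6 -> FAULT, evict 4, frames=[3,6,5,1] (faults so far: 5)
  step 7: ref 6 -> HIT, frames=[3,6,5,1] (faults so far: 5)
  step 8: ref 6 -> HIT, frames=[3,6,5,1] (faults so far: 5)
  step 9: ref 5 -> HIT, frames=[3,6,5,1] (faults so far: 5)
  step 10: ref 2 -> FAULT, evict 3, frames=[2,6,5,1] (faults so far: 6)
  step 11: ref 5 -> HIT, frames=[2,6,5,1] (faults so far: 6)
  step 12: ref 4 -> FAULT, evict 1, frames=[2,6,5,4] (faults so far: 7)
  step 13: ref 2 -> HIT, frames=[2,6,5,4] (faults so far: 7)
  step 14: ref 4 -> HIT, frames=[2,6,5,4] (faults so far: 7)
  step 15: ref 4 -> HIT, frames=[2,6,5,4] (faults so far: 7)
  LRU total faults: 7
--- Optimal ---
  step 0: ref 3 -> FAULT, frames=[3,-,-,-] (faults so far: 1)
  step 1: ref 4 -> FAULT, frames=[3,4,-,-] (faults so far: 2)
  step 2: ref 5 -> FAULT, frames=[3,4,5,-] (faults so far: 3)
  step 3: ref 3 -> HIT, frames=[3,4,5,-] (faults so far: 3)
  step 4: ref 3 -> HIT, frames=[3,4,5,-] (faults so far: 3)
  step 5: ref 1 -> FAULT, frames=[3,4,5,1] (faults so far: 4)
  step 6: ref 6 -> FAULT, evict 1, frames=[3,4,5,6] (faults so far: 5)
  step 7: ref 6 -> HIT, frames=[3,4,5,6] (faults so far: 5)
  step 8: ref 6 -> HIT, frames=[3,4,5,6] (faults so far: 5)
  step 9: ref 5 -> HIT, frames=[3,4,5,6] (faults so far: 5)
  step 10: ref 2 -> FAULT, evict 3, frames=[2,4,5,6] (faults so far: 6)
  step 11: ref 5 -> HIT, frames=[2,4,5,6] (faults so far: 6)
  step 12: ref 4 -> HIT, frames=[2,4,5,6] (faults so far: 6)
  step 13: ref 2 -> HIT, frames=[2,4,5,6] (faults so far: 6)
  step 14: ref 4 -> HIT, frames=[2,4,5,6] (faults so far: 6)
  step 15: ref 4 -> HIT, frames=[2,4,5,6] (faults so far: 6)
  Optimal total faults: 6

Answer: 7 7 6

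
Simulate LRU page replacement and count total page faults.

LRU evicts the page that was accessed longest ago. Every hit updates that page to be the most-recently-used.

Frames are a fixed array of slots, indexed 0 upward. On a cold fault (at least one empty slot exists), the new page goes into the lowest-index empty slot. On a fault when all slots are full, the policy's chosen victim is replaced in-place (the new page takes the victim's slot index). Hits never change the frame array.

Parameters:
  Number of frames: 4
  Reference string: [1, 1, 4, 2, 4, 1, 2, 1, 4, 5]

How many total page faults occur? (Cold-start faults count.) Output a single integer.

Step 0: ref 1 → FAULT, frames=[1,-,-,-]
Step 1: ref 1 → HIT, frames=[1,-,-,-]
Step 2: ref 4 → FAULT, frames=[1,4,-,-]
Step 3: ref 2 → FAULT, frames=[1,4,2,-]
Step 4: ref 4 → HIT, frames=[1,4,2,-]
Step 5: ref 1 → HIT, frames=[1,4,2,-]
Step 6: ref 2 → HIT, frames=[1,4,2,-]
Step 7: ref 1 → HIT, frames=[1,4,2,-]
Step 8: ref 4 → HIT, frames=[1,4,2,-]
Step 9: ref 5 → FAULT, frames=[1,4,2,5]
Total faults: 4

Answer: 4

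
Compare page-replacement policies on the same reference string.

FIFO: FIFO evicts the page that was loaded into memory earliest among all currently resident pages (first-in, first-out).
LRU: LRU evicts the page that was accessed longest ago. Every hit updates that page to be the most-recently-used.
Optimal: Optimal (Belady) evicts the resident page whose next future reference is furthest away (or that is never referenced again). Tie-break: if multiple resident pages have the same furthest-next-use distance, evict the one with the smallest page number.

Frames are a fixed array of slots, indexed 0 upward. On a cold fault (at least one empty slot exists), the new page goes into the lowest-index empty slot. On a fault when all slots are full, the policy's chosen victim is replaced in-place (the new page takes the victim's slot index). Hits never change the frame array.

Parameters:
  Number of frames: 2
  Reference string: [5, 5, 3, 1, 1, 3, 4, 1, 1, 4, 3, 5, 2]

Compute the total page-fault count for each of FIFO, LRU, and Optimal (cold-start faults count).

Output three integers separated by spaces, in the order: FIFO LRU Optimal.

--- FIFO ---
  step 0: ref 5 -> FAULT, frames=[5,-] (faults so far: 1)
  step 1: ref 5 -> HIT, frames=[5,-] (faults so far: 1)
  step 2: ref 3 -> FAULT, frames=[5,3] (faults so far: 2)
  step 3: ref 1 -> FAULT, evict 5, frames=[1,3] (faults so far: 3)
  step 4: ref 1 -> HIT, frames=[1,3] (faults so far: 3)
  step 5: ref 3 -> HIT, frames=[1,3] (faults so far: 3)
  step 6: ref 4 -> FAULT, evict 3, frames=[1,4] (faults so far: 4)
  step 7: ref 1 -> HIT, frames=[1,4] (faults so far: 4)
  step 8: ref 1 -> HIT, frames=[1,4] (faults so far: 4)
  step 9: ref 4 -> HIT, frames=[1,4] (faults so far: 4)
  step 10: ref 3 -> FAULT, evict 1, frames=[3,4] (faults so far: 5)
  step 11: ref 5 -> FAULT, evict 4, frames=[3,5] (faults so far: 6)
  step 12: ref 2 -> FAULT, evict 3, frames=[2,5] (faults so far: 7)
  FIFO total faults: 7
--- LRU ---
  step 0: ref 5 -> FAULT, frames=[5,-] (faults so far: 1)
  step 1: ref 5 -> HIT, frames=[5,-] (faults so far: 1)
  step 2: ref 3 -> FAULT, frames=[5,3] (faults so far: 2)
  step 3: ref 1 -> FAULT, evict 5, frames=[1,3] (faults so far: 3)
  step 4: ref 1 -> HIT, frames=[1,3] (faults so far: 3)
  step 5: ref 3 -> HIT, frames=[1,3] (faults so far: 3)
  step 6: ref 4 -> FAULT, evict 1, frames=[4,3] (faults so far: 4)
  step 7: ref 1 -> FAULT, evict 3, frames=[4,1] (faults so far: 5)
  step 8: ref 1 -> HIT, frames=[4,1] (faults so far: 5)
  step 9: ref 4 -> HIT, frames=[4,1] (faults so far: 5)
  step 10: ref 3 -> FAULT, evict 1, frames=[4,3] (faults so far: 6)
  step 11: ref 5 -> FAULT, evict 4, frames=[5,3] (faults so far: 7)
  step 12: ref 2 -> FAULT, evict 3, frames=[5,2] (faults so far: 8)
  LRU total faults: 8
--- Optimal ---
  step 0: ref 5 -> FAULT, frames=[5,-] (faults so far: 1)
  step 1: ref 5 -> HIT, frames=[5,-] (faults so far: 1)
  step 2: ref 3 -> FAULT, frames=[5,3] (faults so far: 2)
  step 3: ref 1 -> FAULT, evict 5, frames=[1,3] (faults so far: 3)
  step 4: ref 1 -> HIT, frames=[1,3] (faults so far: 3)
  step 5: ref 3 -> HIT, frames=[1,3] (faults so far: 3)
  step 6: ref 4 -> FAULT, evict 3, frames=[1,4] (faults so far: 4)
  step 7: ref 1 -> HIT, frames=[1,4] (faults so far: 4)
  step 8: ref 1 -> HIT, frames=[1,4] (faults so far: 4)
  step 9: ref 4 -> HIT, frames=[1,4] (faults so far: 4)
  step 10: ref 3 -> FAULT, evict 1, frames=[3,4] (faults so far: 5)
  step 11: ref 5 -> FAULT, evict 3, frames=[5,4] (faults so far: 6)
  step 12: ref 2 -> FAULT, evict 4, frames=[5,2] (faults so far: 7)
  Optimal total faults: 7

Answer: 7 8 7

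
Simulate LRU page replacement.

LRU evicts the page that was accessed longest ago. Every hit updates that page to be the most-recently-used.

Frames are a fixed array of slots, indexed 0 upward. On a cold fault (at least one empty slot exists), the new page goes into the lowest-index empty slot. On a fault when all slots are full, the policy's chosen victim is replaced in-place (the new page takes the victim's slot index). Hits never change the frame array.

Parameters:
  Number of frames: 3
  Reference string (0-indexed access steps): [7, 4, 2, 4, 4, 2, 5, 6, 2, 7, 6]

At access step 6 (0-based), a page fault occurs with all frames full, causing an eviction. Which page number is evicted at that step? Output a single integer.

Answer: 7

Derivation:
Step 0: ref 7 -> FAULT, frames=[7,-,-]
Step 1: ref 4 -> FAULT, frames=[7,4,-]
Step 2: ref 2 -> FAULT, frames=[7,4,2]
Step 3: ref 4 -> HIT, frames=[7,4,2]
Step 4: ref 4 -> HIT, frames=[7,4,2]
Step 5: ref 2 -> HIT, frames=[7,4,2]
Step 6: ref 5 -> FAULT, evict 7, frames=[5,4,2]
At step 6: evicted page 7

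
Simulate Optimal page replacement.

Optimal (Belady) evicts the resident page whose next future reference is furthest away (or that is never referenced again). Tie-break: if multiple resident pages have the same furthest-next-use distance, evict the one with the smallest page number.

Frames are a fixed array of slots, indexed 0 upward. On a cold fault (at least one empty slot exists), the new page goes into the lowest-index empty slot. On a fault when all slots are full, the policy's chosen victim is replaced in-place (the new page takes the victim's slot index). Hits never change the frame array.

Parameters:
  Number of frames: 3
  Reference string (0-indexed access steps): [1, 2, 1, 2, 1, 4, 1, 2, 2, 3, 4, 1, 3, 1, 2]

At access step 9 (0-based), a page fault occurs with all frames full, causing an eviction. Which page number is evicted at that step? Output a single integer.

Step 0: ref 1 -> FAULT, frames=[1,-,-]
Step 1: ref 2 -> FAULT, frames=[1,2,-]
Step 2: ref 1 -> HIT, frames=[1,2,-]
Step 3: ref 2 -> HIT, frames=[1,2,-]
Step 4: ref 1 -> HIT, frames=[1,2,-]
Step 5: ref 4 -> FAULT, frames=[1,2,4]
Step 6: ref 1 -> HIT, frames=[1,2,4]
Step 7: ref 2 -> HIT, frames=[1,2,4]
Step 8: ref 2 -> HIT, frames=[1,2,4]
Step 9: ref 3 -> FAULT, evict 2, frames=[1,3,4]
At step 9: evicted page 2

Answer: 2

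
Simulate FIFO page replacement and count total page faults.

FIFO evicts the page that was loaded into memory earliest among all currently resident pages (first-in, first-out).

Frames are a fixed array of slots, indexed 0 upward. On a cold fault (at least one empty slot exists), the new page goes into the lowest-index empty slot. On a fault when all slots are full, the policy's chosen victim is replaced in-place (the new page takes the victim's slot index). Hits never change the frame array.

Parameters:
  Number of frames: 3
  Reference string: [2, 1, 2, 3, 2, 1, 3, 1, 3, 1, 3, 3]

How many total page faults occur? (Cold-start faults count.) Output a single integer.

Step 0: ref 2 → FAULT, frames=[2,-,-]
Step 1: ref 1 → FAULT, frames=[2,1,-]
Step 2: ref 2 → HIT, frames=[2,1,-]
Step 3: ref 3 → FAULT, frames=[2,1,3]
Step 4: ref 2 → HIT, frames=[2,1,3]
Step 5: ref 1 → HIT, frames=[2,1,3]
Step 6: ref 3 → HIT, frames=[2,1,3]
Step 7: ref 1 → HIT, frames=[2,1,3]
Step 8: ref 3 → HIT, frames=[2,1,3]
Step 9: ref 1 → HIT, frames=[2,1,3]
Step 10: ref 3 → HIT, frames=[2,1,3]
Step 11: ref 3 → HIT, frames=[2,1,3]
Total faults: 3

Answer: 3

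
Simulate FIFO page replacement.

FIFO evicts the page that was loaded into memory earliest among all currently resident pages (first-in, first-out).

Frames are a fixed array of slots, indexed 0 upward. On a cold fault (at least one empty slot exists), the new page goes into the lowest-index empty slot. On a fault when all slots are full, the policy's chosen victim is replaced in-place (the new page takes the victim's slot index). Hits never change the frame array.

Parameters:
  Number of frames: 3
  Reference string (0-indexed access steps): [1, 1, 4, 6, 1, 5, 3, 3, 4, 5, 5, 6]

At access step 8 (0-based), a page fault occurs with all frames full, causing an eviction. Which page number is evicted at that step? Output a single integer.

Answer: 6

Derivation:
Step 0: ref 1 -> FAULT, frames=[1,-,-]
Step 1: ref 1 -> HIT, frames=[1,-,-]
Step 2: ref 4 -> FAULT, frames=[1,4,-]
Step 3: ref 6 -> FAULT, frames=[1,4,6]
Step 4: ref 1 -> HIT, frames=[1,4,6]
Step 5: ref 5 -> FAULT, evict 1, frames=[5,4,6]
Step 6: ref 3 -> FAULT, evict 4, frames=[5,3,6]
Step 7: ref 3 -> HIT, frames=[5,3,6]
Step 8: ref 4 -> FAULT, evict 6, frames=[5,3,4]
At step 8: evicted page 6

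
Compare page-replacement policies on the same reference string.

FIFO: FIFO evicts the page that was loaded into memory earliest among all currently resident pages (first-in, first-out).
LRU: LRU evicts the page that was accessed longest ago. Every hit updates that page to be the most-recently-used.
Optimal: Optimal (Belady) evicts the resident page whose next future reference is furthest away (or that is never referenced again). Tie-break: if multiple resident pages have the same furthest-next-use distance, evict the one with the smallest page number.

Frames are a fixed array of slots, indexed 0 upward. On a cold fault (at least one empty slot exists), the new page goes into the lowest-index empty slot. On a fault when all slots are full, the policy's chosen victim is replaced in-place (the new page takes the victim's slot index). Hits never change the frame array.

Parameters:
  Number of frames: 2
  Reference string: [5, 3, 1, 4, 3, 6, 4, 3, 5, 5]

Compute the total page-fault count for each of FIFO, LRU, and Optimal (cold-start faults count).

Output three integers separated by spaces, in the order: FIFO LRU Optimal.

Answer: 9 9 7

Derivation:
--- FIFO ---
  step 0: ref 5 -> FAULT, frames=[5,-] (faults so far: 1)
  step 1: ref 3 -> FAULT, frames=[5,3] (faults so far: 2)
  step 2: ref 1 -> FAULT, evict 5, frames=[1,3] (faults so far: 3)
  step 3: ref 4 -> FAULT, evict 3, frames=[1,4] (faults so far: 4)
  step 4: ref 3 -> FAULT, evict 1, frames=[3,4] (faults so far: 5)
  step 5: ref 6 -> FAULT, evict 4, frames=[3,6] (faults so far: 6)
  step 6: ref 4 -> FAULT, evict 3, frames=[4,6] (faults so far: 7)
  step 7: ref 3 -> FAULT, evict 6, frames=[4,3] (faults so far: 8)
  step 8: ref 5 -> FAULT, evict 4, frames=[5,3] (faults so far: 9)
  step 9: ref 5 -> HIT, frames=[5,3] (faults so far: 9)
  FIFO total faults: 9
--- LRU ---
  step 0: ref 5 -> FAULT, frames=[5,-] (faults so far: 1)
  step 1: ref 3 -> FAULT, frames=[5,3] (faults so far: 2)
  step 2: ref 1 -> FAULT, evict 5, frames=[1,3] (faults so far: 3)
  step 3: ref 4 -> FAULT, evict 3, frames=[1,4] (faults so far: 4)
  step 4: ref 3 -> FAULT, evict 1, frames=[3,4] (faults so far: 5)
  step 5: ref 6 -> FAULT, evict 4, frames=[3,6] (faults so far: 6)
  step 6: ref 4 -> FAULT, evict 3, frames=[4,6] (faults so far: 7)
  step 7: ref 3 -> FAULT, evict 6, frames=[4,3] (faults so far: 8)
  step 8: ref 5 -> FAULT, evict 4, frames=[5,3] (faults so far: 9)
  step 9: ref 5 -> HIT, frames=[5,3] (faults so far: 9)
  LRU total faults: 9
--- Optimal ---
  step 0: ref 5 -> FAULT, frames=[5,-] (faults so far: 1)
  step 1: ref 3 -> FAULT, frames=[5,3] (faults so far: 2)
  step 2: ref 1 -> FAULT, evict 5, frames=[1,3] (faults so far: 3)
  step 3: ref 4 -> FAULT, evict 1, frames=[4,3] (faults so far: 4)
  step 4: ref 3 -> HIT, frames=[4,3] (faults so far: 4)
  step 5: ref 6 -> FAULT, evict 3, frames=[4,6] (faults so far: 5)
  step 6: ref 4 -> HIT, frames=[4,6] (faults so far: 5)
  step 7: ref 3 -> FAULT, evict 4, frames=[3,6] (faults so far: 6)
  step 8: ref 5 -> FAULT, evict 3, frames=[5,6] (faults so far: 7)
  step 9: ref 5 -> HIT, frames=[5,6] (faults so far: 7)
  Optimal total faults: 7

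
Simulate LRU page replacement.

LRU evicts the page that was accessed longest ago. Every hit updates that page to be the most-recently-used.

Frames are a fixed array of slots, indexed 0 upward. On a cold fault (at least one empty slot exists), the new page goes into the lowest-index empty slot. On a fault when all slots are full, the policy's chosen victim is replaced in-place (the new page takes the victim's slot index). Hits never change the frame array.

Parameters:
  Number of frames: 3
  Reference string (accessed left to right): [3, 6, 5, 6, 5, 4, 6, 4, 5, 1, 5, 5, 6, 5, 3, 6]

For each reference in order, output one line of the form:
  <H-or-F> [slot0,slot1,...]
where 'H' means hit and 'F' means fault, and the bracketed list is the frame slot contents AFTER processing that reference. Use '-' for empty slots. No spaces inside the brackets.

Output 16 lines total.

F [3,-,-]
F [3,6,-]
F [3,6,5]
H [3,6,5]
H [3,6,5]
F [4,6,5]
H [4,6,5]
H [4,6,5]
H [4,6,5]
F [4,1,5]
H [4,1,5]
H [4,1,5]
F [6,1,5]
H [6,1,5]
F [6,3,5]
H [6,3,5]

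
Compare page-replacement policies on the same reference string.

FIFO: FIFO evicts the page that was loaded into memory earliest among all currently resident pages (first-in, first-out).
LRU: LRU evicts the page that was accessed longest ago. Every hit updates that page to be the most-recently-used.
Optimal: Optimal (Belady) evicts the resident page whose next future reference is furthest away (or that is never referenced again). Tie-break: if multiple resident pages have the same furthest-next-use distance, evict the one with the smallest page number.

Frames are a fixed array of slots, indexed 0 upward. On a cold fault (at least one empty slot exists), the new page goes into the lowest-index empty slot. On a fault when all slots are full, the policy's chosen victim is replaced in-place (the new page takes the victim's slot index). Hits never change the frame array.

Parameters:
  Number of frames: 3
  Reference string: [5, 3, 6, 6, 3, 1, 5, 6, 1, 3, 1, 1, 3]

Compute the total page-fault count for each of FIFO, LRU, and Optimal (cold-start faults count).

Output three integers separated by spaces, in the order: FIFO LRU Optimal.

--- FIFO ---
  step 0: ref 5 -> FAULT, frames=[5,-,-] (faults so far: 1)
  step 1: ref 3 -> FAULT, frames=[5,3,-] (faults so far: 2)
  step 2: ref 6 -> FAULT, frames=[5,3,6] (faults so far: 3)
  step 3: ref 6 -> HIT, frames=[5,3,6] (faults so far: 3)
  step 4: ref 3 -> HIT, frames=[5,3,6] (faults so far: 3)
  step 5: ref 1 -> FAULT, evict 5, frames=[1,3,6] (faults so far: 4)
  step 6: ref 5 -> FAULT, evict 3, frames=[1,5,6] (faults so far: 5)
  step 7: ref 6 -> HIT, frames=[1,5,6] (faults so far: 5)
  step 8: ref 1 -> HIT, frames=[1,5,6] (faults so far: 5)
  step 9: ref 3 -> FAULT, evict 6, frames=[1,5,3] (faults so far: 6)
  step 10: ref 1 -> HIT, frames=[1,5,3] (faults so far: 6)
  step 11: ref 1 -> HIT, frames=[1,5,3] (faults so far: 6)
  step 12: ref 3 -> HIT, frames=[1,5,3] (faults so far: 6)
  FIFO total faults: 6
--- LRU ---
  step 0: ref 5 -> FAULT, frames=[5,-,-] (faults so far: 1)
  step 1: ref 3 -> FAULT, frames=[5,3,-] (faults so far: 2)
  step 2: ref 6 -> FAULT, frames=[5,3,6] (faults so far: 3)
  step 3: ref 6 -> HIT, frames=[5,3,6] (faults so far: 3)
  step 4: ref 3 -> HIT, frames=[5,3,6] (faults so far: 3)
  step 5: ref 1 -> FAULT, evict 5, frames=[1,3,6] (faults so far: 4)
  step 6: ref 5 -> FAULT, evict 6, frames=[1,3,5] (faults so far: 5)
  step 7: ref 6 -> FAULT, evict 3, frames=[1,6,5] (faults so far: 6)
  step 8: ref 1 -> HIT, frames=[1,6,5] (faults so far: 6)
  step 9: ref 3 -> FAULT, evict 5, frames=[1,6,3] (faults so far: 7)
  step 10: ref 1 -> HIT, frames=[1,6,3] (faults so far: 7)
  step 11: ref 1 -> HIT, frames=[1,6,3] (faults so far: 7)
  step 12: ref 3 -> HIT, frames=[1,6,3] (faults so far: 7)
  LRU total faults: 7
--- Optimal ---
  step 0: ref 5 -> FAULT, frames=[5,-,-] (faults so far: 1)
  step 1: ref 3 -> FAULT, frames=[5,3,-] (faults so far: 2)
  step 2: ref 6 -> FAULT, frames=[5,3,6] (faults so far: 3)
  step 3: ref 6 -> HIT, frames=[5,3,6] (faults so far: 3)
  step 4: ref 3 -> HIT, frames=[5,3,6] (faults so far: 3)
  step 5: ref 1 -> FAULT, evict 3, frames=[5,1,6] (faults so far: 4)
  step 6: ref 5 -> HIT, frames=[5,1,6] (faults so far: 4)
  step 7: ref 6 -> HIT, frames=[5,1,6] (faults so far: 4)
  step 8: ref 1 -> HIT, frames=[5,1,6] (faults so far: 4)
  step 9: ref 3 -> FAULT, evict 5, frames=[3,1,6] (faults so far: 5)
  step 10: ref 1 -> HIT, frames=[3,1,6] (faults so far: 5)
  step 11: ref 1 -> HIT, frames=[3,1,6] (faults so far: 5)
  step 12: ref 3 -> HIT, frames=[3,1,6] (faults so far: 5)
  Optimal total faults: 5

Answer: 6 7 5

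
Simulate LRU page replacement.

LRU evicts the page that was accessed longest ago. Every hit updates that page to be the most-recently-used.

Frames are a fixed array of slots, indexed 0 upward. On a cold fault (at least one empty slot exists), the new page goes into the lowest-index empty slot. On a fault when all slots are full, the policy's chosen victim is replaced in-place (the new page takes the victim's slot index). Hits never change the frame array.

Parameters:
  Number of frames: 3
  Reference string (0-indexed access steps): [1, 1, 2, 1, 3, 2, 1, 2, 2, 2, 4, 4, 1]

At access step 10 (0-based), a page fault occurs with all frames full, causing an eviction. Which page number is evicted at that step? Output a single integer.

Step 0: ref 1 -> FAULT, frames=[1,-,-]
Step 1: ref 1 -> HIT, frames=[1,-,-]
Step 2: ref 2 -> FAULT, frames=[1,2,-]
Step 3: ref 1 -> HIT, frames=[1,2,-]
Step 4: ref 3 -> FAULT, frames=[1,2,3]
Step 5: ref 2 -> HIT, frames=[1,2,3]
Step 6: ref 1 -> HIT, frames=[1,2,3]
Step 7: ref 2 -> HIT, frames=[1,2,3]
Step 8: ref 2 -> HIT, frames=[1,2,3]
Step 9: ref 2 -> HIT, frames=[1,2,3]
Step 10: ref 4 -> FAULT, evict 3, frames=[1,2,4]
At step 10: evicted page 3

Answer: 3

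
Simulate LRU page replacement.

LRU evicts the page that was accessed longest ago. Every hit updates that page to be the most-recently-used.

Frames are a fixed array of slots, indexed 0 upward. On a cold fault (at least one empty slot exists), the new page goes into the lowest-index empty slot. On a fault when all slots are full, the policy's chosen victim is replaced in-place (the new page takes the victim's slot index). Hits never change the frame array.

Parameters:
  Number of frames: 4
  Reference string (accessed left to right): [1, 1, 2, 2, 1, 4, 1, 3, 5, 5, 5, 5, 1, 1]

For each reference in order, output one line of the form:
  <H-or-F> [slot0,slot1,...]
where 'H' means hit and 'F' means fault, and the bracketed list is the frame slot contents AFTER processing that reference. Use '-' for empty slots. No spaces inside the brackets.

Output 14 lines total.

F [1,-,-,-]
H [1,-,-,-]
F [1,2,-,-]
H [1,2,-,-]
H [1,2,-,-]
F [1,2,4,-]
H [1,2,4,-]
F [1,2,4,3]
F [1,5,4,3]
H [1,5,4,3]
H [1,5,4,3]
H [1,5,4,3]
H [1,5,4,3]
H [1,5,4,3]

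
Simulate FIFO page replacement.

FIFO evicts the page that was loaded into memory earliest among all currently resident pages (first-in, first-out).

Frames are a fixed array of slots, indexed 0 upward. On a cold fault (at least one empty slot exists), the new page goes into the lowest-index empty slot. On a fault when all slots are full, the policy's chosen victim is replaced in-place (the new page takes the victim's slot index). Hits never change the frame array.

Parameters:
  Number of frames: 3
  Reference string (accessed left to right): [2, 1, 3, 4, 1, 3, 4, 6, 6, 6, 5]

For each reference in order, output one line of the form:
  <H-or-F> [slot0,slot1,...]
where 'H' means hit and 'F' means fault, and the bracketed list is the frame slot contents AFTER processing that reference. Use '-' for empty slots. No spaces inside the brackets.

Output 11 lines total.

F [2,-,-]
F [2,1,-]
F [2,1,3]
F [4,1,3]
H [4,1,3]
H [4,1,3]
H [4,1,3]
F [4,6,3]
H [4,6,3]
H [4,6,3]
F [4,6,5]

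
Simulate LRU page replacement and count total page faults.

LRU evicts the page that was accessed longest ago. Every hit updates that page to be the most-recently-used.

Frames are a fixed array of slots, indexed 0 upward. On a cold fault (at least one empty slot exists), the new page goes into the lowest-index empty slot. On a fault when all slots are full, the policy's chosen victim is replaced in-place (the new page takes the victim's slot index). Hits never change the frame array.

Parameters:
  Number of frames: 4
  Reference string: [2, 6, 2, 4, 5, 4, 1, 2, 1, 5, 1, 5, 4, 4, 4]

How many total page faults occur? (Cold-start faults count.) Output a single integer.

Answer: 5

Derivation:
Step 0: ref 2 → FAULT, frames=[2,-,-,-]
Step 1: ref 6 → FAULT, frames=[2,6,-,-]
Step 2: ref 2 → HIT, frames=[2,6,-,-]
Step 3: ref 4 → FAULT, frames=[2,6,4,-]
Step 4: ref 5 → FAULT, frames=[2,6,4,5]
Step 5: ref 4 → HIT, frames=[2,6,4,5]
Step 6: ref 1 → FAULT (evict 6), frames=[2,1,4,5]
Step 7: ref 2 → HIT, frames=[2,1,4,5]
Step 8: ref 1 → HIT, frames=[2,1,4,5]
Step 9: ref 5 → HIT, frames=[2,1,4,5]
Step 10: ref 1 → HIT, frames=[2,1,4,5]
Step 11: ref 5 → HIT, frames=[2,1,4,5]
Step 12: ref 4 → HIT, frames=[2,1,4,5]
Step 13: ref 4 → HIT, frames=[2,1,4,5]
Step 14: ref 4 → HIT, frames=[2,1,4,5]
Total faults: 5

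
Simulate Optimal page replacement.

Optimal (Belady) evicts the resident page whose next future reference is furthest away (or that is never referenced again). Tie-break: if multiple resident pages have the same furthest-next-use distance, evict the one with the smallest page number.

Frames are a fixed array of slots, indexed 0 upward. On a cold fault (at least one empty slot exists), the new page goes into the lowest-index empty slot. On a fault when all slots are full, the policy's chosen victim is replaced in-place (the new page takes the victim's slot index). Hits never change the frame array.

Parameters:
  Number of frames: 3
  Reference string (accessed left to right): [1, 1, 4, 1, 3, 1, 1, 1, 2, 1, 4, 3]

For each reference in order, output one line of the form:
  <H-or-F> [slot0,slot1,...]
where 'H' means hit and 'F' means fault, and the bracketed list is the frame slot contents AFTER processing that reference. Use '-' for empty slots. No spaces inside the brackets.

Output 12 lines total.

F [1,-,-]
H [1,-,-]
F [1,4,-]
H [1,4,-]
F [1,4,3]
H [1,4,3]
H [1,4,3]
H [1,4,3]
F [1,4,2]
H [1,4,2]
H [1,4,2]
F [3,4,2]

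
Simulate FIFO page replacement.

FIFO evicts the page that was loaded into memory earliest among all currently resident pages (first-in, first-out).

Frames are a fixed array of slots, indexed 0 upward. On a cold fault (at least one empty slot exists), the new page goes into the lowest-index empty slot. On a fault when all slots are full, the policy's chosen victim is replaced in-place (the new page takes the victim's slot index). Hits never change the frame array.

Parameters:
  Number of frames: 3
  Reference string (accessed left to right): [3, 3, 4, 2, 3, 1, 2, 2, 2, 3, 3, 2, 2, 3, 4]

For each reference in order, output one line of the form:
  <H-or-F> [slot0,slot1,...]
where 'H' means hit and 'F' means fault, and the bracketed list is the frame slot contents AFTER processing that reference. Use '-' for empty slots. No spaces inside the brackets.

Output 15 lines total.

F [3,-,-]
H [3,-,-]
F [3,4,-]
F [3,4,2]
H [3,4,2]
F [1,4,2]
H [1,4,2]
H [1,4,2]
H [1,4,2]
F [1,3,2]
H [1,3,2]
H [1,3,2]
H [1,3,2]
H [1,3,2]
F [1,3,4]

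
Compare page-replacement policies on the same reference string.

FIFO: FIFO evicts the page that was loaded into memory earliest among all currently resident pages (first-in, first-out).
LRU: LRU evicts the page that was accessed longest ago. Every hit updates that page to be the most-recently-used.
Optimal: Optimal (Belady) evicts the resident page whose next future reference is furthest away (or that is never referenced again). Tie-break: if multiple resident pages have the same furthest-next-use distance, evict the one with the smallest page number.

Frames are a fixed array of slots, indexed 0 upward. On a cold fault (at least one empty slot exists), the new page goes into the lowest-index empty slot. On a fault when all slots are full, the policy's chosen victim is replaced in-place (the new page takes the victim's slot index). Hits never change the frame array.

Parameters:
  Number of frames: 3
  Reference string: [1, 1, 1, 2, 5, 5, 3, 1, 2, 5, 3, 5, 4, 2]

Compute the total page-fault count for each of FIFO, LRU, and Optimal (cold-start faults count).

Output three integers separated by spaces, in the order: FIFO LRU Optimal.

--- FIFO ---
  step 0: ref 1 -> FAULT, frames=[1,-,-] (faults so far: 1)
  step 1: ref 1 -> HIT, frames=[1,-,-] (faults so far: 1)
  step 2: ref 1 -> HIT, frames=[1,-,-] (faults so far: 1)
  step 3: ref 2 -> FAULT, frames=[1,2,-] (faults so far: 2)
  step 4: ref 5 -> FAULT, frames=[1,2,5] (faults so far: 3)
  step 5: ref 5 -> HIT, frames=[1,2,5] (faults so far: 3)
  step 6: ref 3 -> FAULT, evict 1, frames=[3,2,5] (faults so far: 4)
  step 7: ref 1 -> FAULT, evict 2, frames=[3,1,5] (faults so far: 5)
  step 8: ref 2 -> FAULT, evict 5, frames=[3,1,2] (faults so far: 6)
  step 9: ref 5 -> FAULT, evict 3, frames=[5,1,2] (faults so far: 7)
  step 10: ref 3 -> FAULT, evict 1, frames=[5,3,2] (faults so far: 8)
  step 11: ref 5 -> HIT, frames=[5,3,2] (faults so far: 8)
  step 12: ref 4 -> FAULT, evict 2, frames=[5,3,4] (faults so far: 9)
  step 13: ref 2 -> FAULT, evict 5, frames=[2,3,4] (faults so far: 10)
  FIFO total faults: 10
--- LRU ---
  step 0: ref 1 -> FAULT, frames=[1,-,-] (faults so far: 1)
  step 1: ref 1 -> HIT, frames=[1,-,-] (faults so far: 1)
  step 2: ref 1 -> HIT, frames=[1,-,-] (faults so far: 1)
  step 3: ref 2 -> FAULT, frames=[1,2,-] (faults so far: 2)
  step 4: ref 5 -> FAULT, frames=[1,2,5] (faults so far: 3)
  step 5: ref 5 -> HIT, frames=[1,2,5] (faults so far: 3)
  step 6: ref 3 -> FAULT, evict 1, frames=[3,2,5] (faults so far: 4)
  step 7: ref 1 -> FAULT, evict 2, frames=[3,1,5] (faults so far: 5)
  step 8: ref 2 -> FAULT, evict 5, frames=[3,1,2] (faults so far: 6)
  step 9: ref 5 -> FAULT, evict 3, frames=[5,1,2] (faults so far: 7)
  step 10: ref 3 -> FAULT, evict 1, frames=[5,3,2] (faults so far: 8)
  step 11: ref 5 -> HIT, frames=[5,3,2] (faults so far: 8)
  step 12: ref 4 -> FAULT, evict 2, frames=[5,3,4] (faults so far: 9)
  step 13: ref 2 -> FAULT, evict 3, frames=[5,2,4] (faults so far: 10)
  LRU total faults: 10
--- Optimal ---
  step 0: ref 1 -> FAULT, frames=[1,-,-] (faults so far: 1)
  step 1: ref 1 -> HIT, frames=[1,-,-] (faults so far: 1)
  step 2: ref 1 -> HIT, frames=[1,-,-] (faults so far: 1)
  step 3: ref 2 -> FAULT, frames=[1,2,-] (faults so far: 2)
  step 4: ref 5 -> FAULT, frames=[1,2,5] (faults so far: 3)
  step 5: ref 5 -> HIT, frames=[1,2,5] (faults so far: 3)
  step 6: ref 3 -> FAULT, evict 5, frames=[1,2,3] (faults so far: 4)
  step 7: ref 1 -> HIT, frames=[1,2,3] (faults so far: 4)
  step 8: ref 2 -> HIT, frames=[1,2,3] (faults so far: 4)
  step 9: ref 5 -> FAULT, evict 1, frames=[5,2,3] (faults so far: 5)
  step 10: ref 3 -> HIT, frames=[5,2,3] (faults so far: 5)
  step 11: ref 5 -> HIT, frames=[5,2,3] (faults so far: 5)
  step 12: ref 4 -> FAULT, evict 3, frames=[5,2,4] (faults so far: 6)
  step 13: ref 2 -> HIT, frames=[5,2,4] (faults so far: 6)
  Optimal total faults: 6

Answer: 10 10 6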